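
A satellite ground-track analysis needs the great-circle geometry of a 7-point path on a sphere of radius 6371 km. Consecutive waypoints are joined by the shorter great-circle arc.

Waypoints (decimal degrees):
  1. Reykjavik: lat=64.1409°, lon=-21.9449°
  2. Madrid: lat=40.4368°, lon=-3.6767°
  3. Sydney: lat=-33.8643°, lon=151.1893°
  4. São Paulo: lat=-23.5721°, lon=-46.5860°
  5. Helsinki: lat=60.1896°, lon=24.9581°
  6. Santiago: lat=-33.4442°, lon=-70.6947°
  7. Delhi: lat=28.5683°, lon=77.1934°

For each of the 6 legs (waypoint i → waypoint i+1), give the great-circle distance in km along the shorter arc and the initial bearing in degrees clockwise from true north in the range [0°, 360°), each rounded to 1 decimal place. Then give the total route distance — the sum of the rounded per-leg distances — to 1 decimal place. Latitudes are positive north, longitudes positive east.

Leg 1: φ1=1.1194699, φ2=0.7057553, Δφ=-0.4137146, Δλ=0.3188402 rad; a=sin²(Δφ/2)+cosφ1·cosφ2·sin²(Δλ/2)=0.0505488102; c=2·atan2(√a, √(1-a))=0.453538416; dist=6371·c=2889.493 ≈ 2889.5 km; running total=2889.5 km
Leg 1 bearing: y=sinΔλ·cosφ2=0.23858542, x=cosφ1·sinφ2-sinφ1·cosφ2·cosΔλ=-0.36749355; θ=atan2(y, x)=147.0074° ≈ 147.0°
Leg 2: φ1=0.7057553, φ2=-0.5910435, Δφ=-1.2967988, Δλ=2.7029216 rad; a=sin²(Δφ/2)+cosφ1·cosφ2·sin²(Δλ/2)=0.9667938220; c=2·atan2(√a, √(1-a))=2.775093651; dist=6371·c=17680.122 ≈ 17680.1 km; running total=20569.6 km
Leg 2 bearing: y=sinΔλ·cosφ2=0.35268423, x=cosφ1·sinφ2-sinφ1·cosφ2·cosΔλ=0.06346606; θ=atan2(y, x)=79.7987° ≈ 79.8°
Leg 3: φ1=-0.5910435, φ2=-0.4114108, Δφ=0.1796328, Δλ=-3.4518302 rad; a=sin²(Δφ/2)+cosφ1·cosφ2·sin²(Δλ/2)=0.7509513488; c=2·atan2(√a, √(1-a))=2.096593545; dist=6371·c=13357.397 ≈ 13357.4 km; running total=33927.0 km
Leg 3 bearing: y=sinΔλ·cosφ2=0.27981111, x=cosφ1·sinφ2-sinφ1·cosφ2·cosΔλ=-0.81841275; θ=atan2(y, x)=161.1247° ≈ 161.1°
Leg 4: φ1=-0.4114108, φ2=1.0505067, Δφ=1.4619175, Δλ=1.2486801 rad; a=sin²(Δφ/2)+cosφ1·cosφ2·sin²(Δλ/2)=0.6013693054; c=2·atan2(√a, √(1-a))=1.774950132; dist=6371·c=11308.207 ≈ 11308.2 km; running total=45235.2 km
Leg 4 bearing: y=sinΔλ·cosφ2=0.47156280, x=cosφ1·sinφ2-sinφ1·cosφ2·cosΔλ=0.85821069; θ=atan2(y, x)=28.7876° ≈ 28.8°
Leg 5: φ1=1.0505067, φ2=-0.5837114, Δφ=-1.6342181, Δλ=-1.6694563 rad; a=sin²(Δφ/2)+cosφ1·cosφ2·sin²(Δλ/2)=0.7595283662; c=2·atan2(√a, √(1-a))=2.116543334; dist=6371·c=13484.498 ≈ 13484.5 km; running total=58719.7 km
Leg 5 bearing: y=sinΔλ·cosφ2=-0.83036520, x=cosφ1·sinφ2-sinφ1·cosφ2·cosΔλ=-0.20266659; θ=atan2(y, x)=-103.7160° <0 so +360° → 256.2840° ≈ 256.3°
Leg 6: φ1=-0.5837114, φ2=0.4986109, Δφ=1.0823223, Δλ=2.5811343 rad; a=sin²(Δφ/2)+cosφ1·cosφ2·sin²(Δλ/2)=0.9421332975; c=2·atan2(√a, √(1-a))=2.655717475; dist=6371·c=16919.576 ≈ 16919.6 km; running total=75639.3 km
Leg 6 bearing: y=sinΔλ·cosφ2=0.46685408, x=cosφ1·sinφ2-sinφ1·cosφ2·cosΔλ=-0.01094775; θ=atan2(y, x)=91.3433° ≈ 91.3°

Leg 1: dist=2889.5 km, bearing=147.0°
Leg 2: dist=17680.1 km, bearing=79.8°
Leg 3: dist=13357.4 km, bearing=161.1°
Leg 4: dist=11308.2 km, bearing=28.8°
Leg 5: dist=13484.5 km, bearing=256.3°
Leg 6: dist=16919.6 km, bearing=91.3°
Total: 75639.3 km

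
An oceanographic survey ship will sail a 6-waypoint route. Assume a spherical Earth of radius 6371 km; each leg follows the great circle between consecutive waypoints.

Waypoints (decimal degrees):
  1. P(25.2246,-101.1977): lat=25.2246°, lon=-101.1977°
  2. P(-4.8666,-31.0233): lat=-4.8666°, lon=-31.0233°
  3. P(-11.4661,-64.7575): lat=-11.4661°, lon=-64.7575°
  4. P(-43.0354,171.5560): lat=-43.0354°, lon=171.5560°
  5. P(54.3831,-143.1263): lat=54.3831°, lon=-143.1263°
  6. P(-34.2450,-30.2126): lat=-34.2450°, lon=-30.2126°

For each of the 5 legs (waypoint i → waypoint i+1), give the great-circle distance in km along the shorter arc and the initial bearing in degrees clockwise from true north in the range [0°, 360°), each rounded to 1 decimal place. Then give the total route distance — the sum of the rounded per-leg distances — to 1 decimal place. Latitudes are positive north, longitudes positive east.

Leg 1: φ1=0.4402523, φ2=-0.0849382, Δφ=-0.5251905, Δλ=1.2247743 rad; a=sin²(Δφ/2)+cosφ1·cosφ2·sin²(Δλ/2)=0.3652214784; c=2·atan2(√a, √(1-a))=1.297863308; dist=6371·c=8268.687 ≈ 8268.7 km; running total=8268.7 km
Leg 1 bearing: y=sinΔλ·cosφ2=0.93733792, x=cosφ1·sinφ2-sinφ1·cosφ2·cosΔλ=-0.22076373; θ=atan2(y, x)=103.2529° ≈ 103.3°
Leg 2: φ1=-0.0849382, φ2=-0.2001212, Δφ=-0.1151830, Δλ=-0.5887729 rad; a=sin²(Δφ/2)+cosφ1·cosφ2·sin²(Δλ/2)=0.0855240786; c=2·atan2(√a, √(1-a))=0.593565238; dist=6371·c=3781.604 ≈ 3781.6 km; running total=12050.3 km
Leg 2 bearing: y=sinΔλ·cosφ2=-0.54425770, x=cosφ1·sinφ2-sinφ1·cosφ2·cosΔλ=-0.12892787; θ=atan2(y, x)=-103.3270° <0 so +360° → 256.6730° ≈ 256.7°
Leg 3: φ1=-0.2001212, φ2=-0.7511094, Δφ=-0.5509882, Δλ=4.1244486 rad; a=sin²(Δφ/2)+cosφ1·cosφ2·sin²(Δλ/2)=0.6308282081; c=2·atan2(√a, √(1-a))=1.835534338; dist=6371·c=11694.189 ≈ 11694.2 km; running total=23744.5 km
Leg 3 bearing: y=sinΔλ·cosφ2=-0.60819759, x=cosφ1·sinφ2-sinφ1·cosφ2·cosΔλ=-0.74942085; θ=atan2(y, x)=-140.9387° <0 so +360° → 219.0613° ≈ 219.1°
Leg 4: φ1=-0.7511094, φ2=0.9491642, Δφ=1.7002736, Δλ=-5.4922422 rad; a=sin²(Δφ/2)+cosφ1·cosφ2·sin²(Δλ/2)=0.6277322825; c=2·atan2(√a, √(1-a))=1.829124509; dist=6371·c=11653.352 ≈ 11653.4 km; running total=35397.9 km
Leg 4 bearing: y=sinΔλ·cosφ2=0.41406968, x=cosφ1·sinφ2-sinφ1·cosφ2·cosΔλ=0.87366135; θ=atan2(y, x)=25.3585° ≈ 25.4°
Leg 5: φ1=0.9491642, φ2=-0.5976880, Δφ=-1.5468522, Δλ=1.9707158 rad; a=sin²(Δφ/2)+cosφ1·cosφ2·sin²(Δλ/2)=0.8224467798; c=2·atan2(√a, √(1-a))=2.271680332; dist=6371·c=14472.875 ≈ 14472.9 km; running total=49870.8 km
Leg 5 bearing: y=sinΔλ·cosφ2=0.76141072, x=cosφ1·sinφ2-sinφ1·cosφ2·cosΔλ=-0.06607583; θ=atan2(y, x)=94.9597° ≈ 95.0°

Leg 1: dist=8268.7 km, bearing=103.3°
Leg 2: dist=3781.6 km, bearing=256.7°
Leg 3: dist=11694.2 km, bearing=219.1°
Leg 4: dist=11653.4 km, bearing=25.4°
Leg 5: dist=14472.9 km, bearing=95.0°
Total: 49870.8 km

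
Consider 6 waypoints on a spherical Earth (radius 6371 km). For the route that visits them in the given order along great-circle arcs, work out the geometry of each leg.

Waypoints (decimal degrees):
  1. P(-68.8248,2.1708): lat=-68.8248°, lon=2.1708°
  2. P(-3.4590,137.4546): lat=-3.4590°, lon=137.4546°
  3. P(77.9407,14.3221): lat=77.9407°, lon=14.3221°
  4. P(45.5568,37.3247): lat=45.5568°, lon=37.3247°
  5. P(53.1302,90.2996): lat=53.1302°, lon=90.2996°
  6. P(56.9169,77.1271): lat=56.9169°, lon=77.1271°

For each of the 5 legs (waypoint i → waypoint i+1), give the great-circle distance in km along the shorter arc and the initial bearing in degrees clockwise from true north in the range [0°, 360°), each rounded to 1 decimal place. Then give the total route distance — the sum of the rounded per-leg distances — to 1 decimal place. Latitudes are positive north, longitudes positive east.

Leg 1: dist=11290.1 km, bearing=134.2°
Leg 2: dist=11115.2 km, bearing=349.8°
Leg 3: dist=3737.0 km, bearing=150.4°
Leg 4: dist=3836.1 km, bearing=57.8°
Leg 5: dist=937.2 km, bearing=301.9°
Total: 30915.6 km

Leg 1: φ1=-1.2012194, φ2=-0.0603709, Δφ=1.1408484, Δλ=2.3611477 rad; a=sin²(Δφ/2)+cosφ1·cosφ2·sin²(Δλ/2)=0.5999778503; c=2·atan2(√a, √(1-a))=1.772109035; dist=6371·c=11290.107 ≈ 11290.1 km; running total=11290.1 km
Leg 1 bearing: y=sinΔλ·cosφ2=0.70231386, x=cosφ1·sinφ2-sinφ1·cosφ2·cosΔλ=-0.68320785; θ=atan2(y, x)=134.2100° ≈ 134.2°
Leg 2: φ1=-0.0603709, φ2=1.3603218, Δφ=1.4206928, Δλ=-2.1490675 rad; a=sin²(Δφ/2)+cosφ1·cosφ2·sin²(Δλ/2)=0.5864939050; c=2·atan2(√a, √(1-a))=1.744658737; dist=6371·c=11115.221 ≈ 11115.2 km; running total=22405.3 km
Leg 2 bearing: y=sinΔλ·cosφ2=-0.17495475, x=cosφ1·sinφ2-sinφ1·cosφ2·cosΔλ=0.96926057; θ=atan2(y, x)=-10.2319° <0 so +360° → 349.7681° ≈ 349.8°
Leg 3: φ1=1.3603218, φ2=0.7951162, Δφ=-0.5652057, Δλ=0.4014711 rad; a=sin²(Δφ/2)+cosφ1·cosφ2·sin²(Δλ/2)=0.0835766977; c=2·atan2(√a, √(1-a))=0.586565485; dist=6371·c=3737.009 ≈ 3737.0 km; running total=26142.3 km
Leg 3 bearing: y=sinΔλ·cosφ2=0.27361990, x=cosφ1·sinφ2-sinφ1·cosφ2·cosΔλ=-0.48114310; θ=atan2(y, x)=150.3737° ≈ 150.4°
Leg 4: φ1=0.7951162, φ2=0.9272969, Δφ=0.1321808, Δλ=0.9245864 rad; a=sin²(Δφ/2)+cosφ1·cosφ2·sin²(Δλ/2)=0.0879308685; c=2·atan2(√a, √(1-a))=0.602117274; dist=6371·c=3836.089 ≈ 3836.1 km; running total=29978.4 km
Leg 4 bearing: y=sinΔλ·cosφ2=0.47902199, x=cosφ1·sinφ2-sinφ1·cosφ2·cosΔλ=0.30221525; θ=atan2(y, x)=57.7521° ≈ 57.8°
Leg 5: φ1=0.9272969, φ2=0.9933873, Δφ=0.0660904, Δλ=-0.2299035 rad; a=sin²(Δφ/2)+cosφ1·cosφ2·sin²(Δλ/2)=0.0054002732; c=2·atan2(√a, √(1-a))=0.147105707; dist=6371·c=937.210 ≈ 937.2 km; running total=30915.6 km
Leg 5 bearing: y=sinΔλ·cosφ2=-0.12439134, x=cosφ1·sinφ2-sinφ1·cosφ2·cosΔλ=0.07753215; θ=atan2(y, x)=-58.0650° <0 so +360° → 301.9350° ≈ 301.9°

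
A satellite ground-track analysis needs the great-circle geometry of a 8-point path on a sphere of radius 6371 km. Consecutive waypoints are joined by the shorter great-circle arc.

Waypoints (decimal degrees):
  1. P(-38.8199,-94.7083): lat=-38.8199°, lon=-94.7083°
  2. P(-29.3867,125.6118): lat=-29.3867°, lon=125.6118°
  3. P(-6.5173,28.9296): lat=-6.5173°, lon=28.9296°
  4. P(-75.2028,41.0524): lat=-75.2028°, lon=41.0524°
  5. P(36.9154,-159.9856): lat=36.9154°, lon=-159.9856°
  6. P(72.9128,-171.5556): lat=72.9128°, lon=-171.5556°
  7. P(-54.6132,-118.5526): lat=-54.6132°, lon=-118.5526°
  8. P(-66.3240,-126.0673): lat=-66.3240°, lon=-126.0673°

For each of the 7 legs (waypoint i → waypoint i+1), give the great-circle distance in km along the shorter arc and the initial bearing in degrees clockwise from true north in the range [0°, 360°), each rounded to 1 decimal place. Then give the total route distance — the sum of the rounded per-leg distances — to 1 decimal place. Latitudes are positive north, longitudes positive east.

Leg 1: φ1=-0.6775351, φ2=-0.5128947, Δφ=0.1646404, Δλ=3.8453112 rad; a=sin²(Δφ/2)+cosφ1·cosφ2·sin²(Δλ/2)=0.6049948348; c=2·atan2(√a, √(1-a))=1.782360720; dist=6371·c=11355.420 ≈ 11355.4 km; running total=11355.4 km
Leg 1 bearing: y=sinΔλ·cosφ2=-0.56379897, x=cosφ1·sinφ2-sinφ1·cosφ2·cosΔλ=-0.79877097; θ=atan2(y, x)=-144.7843° <0 so +360° → 215.2157° ≈ 215.2°
Leg 2: φ1=-0.5128947, φ2=-0.1137483, Δφ=0.3991463, Δλ=-1.6874227 rad; a=sin²(Δφ/2)+cosφ1·cosφ2·sin²(Δλ/2)=0.5225190931; c=2·atan2(√a, √(1-a))=1.615849753; dist=6371·c=10294.579 ≈ 10294.6 km; running total=21650.0 km
Leg 2 bearing: y=sinΔλ·cosφ2=-0.98678838, x=cosφ1·sinφ2-sinφ1·cosφ2·cosΔλ=-0.15562860; θ=atan2(y, x)=-98.9624° <0 so +360° → 261.0376° ≈ 261.0°
Leg 3: φ1=-0.1137483, φ2=-1.3125365, Δφ=-1.1987881, Δλ=0.2115828 rad; a=sin²(Δφ/2)+cosφ1·cosφ2·sin²(Δλ/2)=0.3210858207; c=2·atan2(√a, √(1-a))=1.204855100; dist=6371·c=7676.132 ≈ 7676.1 km; running total=29326.1 km
Leg 3 bearing: y=sinΔλ·cosφ2=0.05363564, x=cosφ1·sinφ2-sinφ1·cosφ2·cosΔλ=-0.93224572; θ=atan2(y, x)=176.7072° ≈ 176.7°
Leg 4: φ1=-1.3125365, φ2=0.6442953, Δφ=1.9568317, Δλ=-3.5087750 rad; a=sin²(Δφ/2)+cosφ1·cosφ2·sin²(Δλ/2)=0.8856506961; c=2·atan2(√a, √(1-a))=2.451679656; dist=6371·c=15619.651 ≈ 15619.7 km; running total=44945.8 km
Leg 4 bearing: y=sinΔλ·cosφ2=0.28701849, x=cosφ1·sinφ2-sinφ1·cosφ2·cosΔλ=-0.56807970; θ=atan2(y, x)=153.1951° ≈ 153.2°
Leg 5: φ1=0.6442953, φ2=1.2725684, Δφ=0.6282732, Δλ=-0.2019346 rad; a=sin²(Δφ/2)+cosφ1·cosφ2·sin²(Δλ/2)=0.0978649208; c=2·atan2(√a, √(1-a))=0.636350025; dist=6371·c=4054.186 ≈ 4054.2 km; running total=49000.0 km
Leg 5 bearing: y=sinΔλ·cosφ2=-0.05893137, x=cosφ1·sinφ2-sinφ1·cosφ2·cosΔλ=0.59133460; θ=atan2(y, x)=-5.6912° <0 so +360° → 354.3088° ≈ 354.3°
Leg 6: φ1=1.2725684, φ2=-0.9531802, Δφ=-2.2257486, Δλ=0.9250769 rad; a=sin²(Δφ/2)+cosφ1·cosφ2·sin²(Δλ/2)=0.8384404601; c=2·atan2(√a, √(1-a))=2.314313314; dist=6371·c=14744.490 ≈ 14744.5 km; running total=63744.5 km
Leg 6 bearing: y=sinΔλ·cosφ2=0.46250277, x=cosφ1·sinφ2-sinφ1·cosφ2·cosΔλ=-0.57264597; θ=atan2(y, x)=141.0736° ≈ 141.1°
Leg 7: φ1=-0.9531802, φ2=-1.1575722, Δφ=-0.2043920, Δλ=-0.1311563 rad; a=sin²(Δφ/2)+cosφ1·cosφ2·sin²(Δλ/2)=0.0114063326; c=2·atan2(√a, √(1-a))=0.214009033; dist=6371·c=1363.452 ≈ 1363.5 km; running total=65108.0 km
Leg 7 bearing: y=sinΔλ·cosφ2=-0.05251679, x=cosφ1·sinφ2-sinφ1·cosφ2·cosΔλ=-0.20578362; θ=atan2(y, x)=-165.6835° <0 so +360° → 194.3165° ≈ 194.3°

Leg 1: dist=11355.4 km, bearing=215.2°
Leg 2: dist=10294.6 km, bearing=261.0°
Leg 3: dist=7676.1 km, bearing=176.7°
Leg 4: dist=15619.7 km, bearing=153.2°
Leg 5: dist=4054.2 km, bearing=354.3°
Leg 6: dist=14744.5 km, bearing=141.1°
Leg 7: dist=1363.5 km, bearing=194.3°
Total: 65108.0 km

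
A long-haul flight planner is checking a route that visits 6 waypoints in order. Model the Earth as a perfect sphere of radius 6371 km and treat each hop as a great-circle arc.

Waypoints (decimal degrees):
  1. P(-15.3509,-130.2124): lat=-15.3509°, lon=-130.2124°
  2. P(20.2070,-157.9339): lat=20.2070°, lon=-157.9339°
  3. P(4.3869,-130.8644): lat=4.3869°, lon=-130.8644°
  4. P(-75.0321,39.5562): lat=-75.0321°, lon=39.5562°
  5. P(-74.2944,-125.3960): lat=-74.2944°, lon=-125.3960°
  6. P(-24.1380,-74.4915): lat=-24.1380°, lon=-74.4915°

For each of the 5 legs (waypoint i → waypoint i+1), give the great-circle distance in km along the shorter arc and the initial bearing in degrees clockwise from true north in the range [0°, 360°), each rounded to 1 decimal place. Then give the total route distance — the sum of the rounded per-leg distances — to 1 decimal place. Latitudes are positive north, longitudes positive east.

Leg 1: φ1=-0.2679237, φ2=0.3526787, Δφ=0.6206024, Δλ=-0.4838314 rad; a=sin²(Δφ/2)+cosφ1·cosφ2·sin²(Δλ/2)=0.1451724459; c=2·atan2(√a, √(1-a))=0.781787759; dist=6371·c=4980.770 ≈ 4980.8 km; running total=4980.8 km
Leg 1 bearing: y=sinΔλ·cosφ2=-0.43654316, x=cosφ1·sinφ2-sinφ1·cosφ2·cosΔλ=0.55300967; θ=atan2(y, x)=-38.2874° <0 so +360° → 321.7126° ≈ 321.7°
Leg 2: φ1=0.3526787, φ2=0.0765658, Δφ=-0.2761128, Δλ=0.4724519 rad; a=sin²(Δφ/2)+cosφ1·cosφ2·sin²(Δλ/2)=0.0701894157; c=2·atan2(√a, √(1-a))=0.536268569; dist=6371·c=3416.567 ≈ 3416.6 km; running total=8397.4 km
Leg 2 bearing: y=sinΔλ·cosφ2=0.45373772, x=cosφ1·sinφ2-sinφ1·cosφ2·cosΔλ=-0.23489045; θ=atan2(y, x)=117.3696° ≈ 117.4°
Leg 3: φ1=0.0765658, φ2=-1.3095572, Δφ=-1.3861230, Δλ=2.9744006 rad; a=sin²(Δφ/2)+cosφ1·cosφ2·sin²(Δλ/2)=0.6639130193; c=2·atan2(√a, √(1-a))=1.904797854; dist=6371·c=12135.467 ≈ 12135.5 km; running total=20532.9 km
Leg 3 bearing: y=sinΔλ·cosφ2=0.04298111, x=cosφ1·sinφ2-sinφ1·cosφ2·cosΔλ=-0.94375988; θ=atan2(y, x)=177.3924° ≈ 177.4°
Leg 4: φ1=-1.3095572, φ2=-1.2966819, Δφ=0.0128753, Δλ=-2.8789590 rad; a=sin²(Δφ/2)+cosφ1·cosφ2·sin²(Δλ/2)=0.0687571464; c=2·atan2(√a, √(1-a))=0.530635347; dist=6371·c=3380.678 ≈ 3380.7 km; running total=23913.6 km
Leg 4 bearing: y=sinΔλ·cosφ2=-0.07027901, x=cosφ1·sinφ2-sinφ1·cosφ2·cosΔλ=-0.50117788; θ=atan2(y, x)=-172.0176° <0 so +360° → 187.9824° ≈ 188.0°
Leg 5: φ1=-1.2966819, φ2=-0.4212876, Δφ=0.8753943, Δλ=0.8884511 rad; a=sin²(Δφ/2)+cosφ1·cosφ2·sin²(Δλ/2)=0.2252767670; c=2·atan2(√a, √(1-a))=0.989094729; dist=6371·c=6301.523 ≈ 6301.5 km; running total=30215.1 km
Leg 5 bearing: y=sinΔλ·cosφ2=0.70823656, x=cosφ1·sinφ2-sinφ1·cosφ2·cosΔλ=0.44329398; θ=atan2(y, x)=57.9570° ≈ 58.0°

Leg 1: dist=4980.8 km, bearing=321.7°
Leg 2: dist=3416.6 km, bearing=117.4°
Leg 3: dist=12135.5 km, bearing=177.4°
Leg 4: dist=3380.7 km, bearing=188.0°
Leg 5: dist=6301.5 km, bearing=58.0°
Total: 30215.1 km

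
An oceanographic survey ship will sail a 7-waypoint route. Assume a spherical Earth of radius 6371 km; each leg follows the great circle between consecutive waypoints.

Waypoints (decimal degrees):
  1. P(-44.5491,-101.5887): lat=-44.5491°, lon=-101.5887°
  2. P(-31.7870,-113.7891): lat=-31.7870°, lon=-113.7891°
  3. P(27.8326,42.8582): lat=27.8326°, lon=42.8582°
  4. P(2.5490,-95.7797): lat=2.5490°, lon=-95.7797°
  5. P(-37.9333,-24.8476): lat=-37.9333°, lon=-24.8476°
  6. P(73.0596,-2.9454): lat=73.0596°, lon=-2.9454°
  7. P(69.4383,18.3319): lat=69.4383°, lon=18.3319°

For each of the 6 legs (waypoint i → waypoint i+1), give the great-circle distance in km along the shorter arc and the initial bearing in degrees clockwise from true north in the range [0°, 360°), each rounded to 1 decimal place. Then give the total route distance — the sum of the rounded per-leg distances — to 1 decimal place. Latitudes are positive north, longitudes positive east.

Leg 1: φ1=-0.7775285, φ2=-0.5547878, Δφ=0.2227407, Δλ=-0.2129372 rad; a=sin²(Δφ/2)+cosφ1·cosφ2·sin²(Δλ/2)=0.0191928847; c=2·atan2(√a, √(1-a))=0.277970835; dist=6371·c=1770.952 ≈ 1771.0 km; running total=1771.0 km
Leg 1 bearing: y=sinΔλ·cosφ2=-0.17963446, x=cosφ1·sinφ2-sinφ1·cosφ2·cosΔλ=0.20743561; θ=atan2(y, x)=-40.8918° <0 so +360° → 319.1082° ≈ 319.1°
Leg 2: φ1=-0.5547878, φ2=0.4857705, Δφ=1.0405583, Δλ=2.7340111 rad; a=sin²(Δφ/2)+cosφ1·cosφ2·sin²(Δλ/2)=0.9680216726; c=2·atan2(√a, √(1-a))=2.782008814; dist=6371·c=17724.178 ≈ 17724.2 km; running total=19495.2 km
Leg 2 bearing: y=sinΔλ·cosφ2=0.35053391, x=cosφ1·sinφ2-sinφ1·cosφ2·cosΔλ=-0.03080318; θ=atan2(y, x)=95.0220° ≈ 95.0°
Leg 3: φ1=0.4857705, φ2=0.0444884, Δφ=-0.4412821, Δλ=-2.4196878 rad; a=sin²(Δφ/2)+cosφ1·cosφ2·sin²(Δλ/2)=0.8211502230; c=2·atan2(√a, √(1-a))=2.268292250; dist=6371·c=14451.290 ≈ 14451.3 km; running total=33946.5 km
Leg 3 bearing: y=sinΔλ·cosφ2=-0.66016170, x=cosφ1·sinφ2-sinφ1·cosφ2·cosΔλ=0.38940554; θ=atan2(y, x)=-59.4652° <0 so +360° → 300.5348° ≈ 300.5°
Leg 4: φ1=0.0444884, φ2=-0.6620610, Δφ=-0.7065494, Δλ=1.2379987 rad; a=sin²(Δφ/2)+cosφ1·cosφ2·sin²(Δλ/2)=0.3849634739; c=2·atan2(√a, √(1-a))=1.338643579; dist=6371·c=8528.498 ≈ 8528.5 km; running total=42475.0 km
Leg 4 bearing: y=sinΔλ·cosφ2=0.74545113, x=cosφ1·sinφ2-sinφ1·cosφ2·cosΔλ=-0.62559492; θ=atan2(y, x)=130.0039° ≈ 130.0°
Leg 5: φ1=-0.6620610, φ2=1.2751306, Δφ=1.9371916, Δλ=0.3822655 rad; a=sin²(Δφ/2)+cosφ1·cosφ2·sin²(Δλ/2)=0.6874199929; c=2·atan2(√a, √(1-a))=1.955020497; dist=6371·c=12455.436 ≈ 12455.4 km; running total=54930.4 km
Leg 5 bearing: y=sinΔλ·cosφ2=0.10869036, x=cosφ1·sinφ2-sinφ1·cosφ2·cosΔλ=0.92069614; θ=atan2(y, x)=6.7327° ≈ 6.7°
Leg 6: φ1=1.2751306, φ2=1.2119270, Δφ=-0.0632036, Δλ=0.3713589 rad; a=sin²(Δφ/2)+cosφ1·cosφ2·sin²(Δλ/2)=0.0044862096; c=2·atan2(√a, √(1-a))=0.134058710; dist=6371·c=854.088 ≈ 854.1 km; running total=55784.5 km
Leg 6 bearing: y=sinΔλ·cosφ2=0.12744994, x=cosφ1·sinφ2-sinφ1·cosφ2·cosΔλ=-0.04025976; θ=atan2(y, x)=107.5306° ≈ 107.5°

Leg 1: dist=1771.0 km, bearing=319.1°
Leg 2: dist=17724.2 km, bearing=95.0°
Leg 3: dist=14451.3 km, bearing=300.5°
Leg 4: dist=8528.5 km, bearing=130.0°
Leg 5: dist=12455.4 km, bearing=6.7°
Leg 6: dist=854.1 km, bearing=107.5°
Total: 55784.5 km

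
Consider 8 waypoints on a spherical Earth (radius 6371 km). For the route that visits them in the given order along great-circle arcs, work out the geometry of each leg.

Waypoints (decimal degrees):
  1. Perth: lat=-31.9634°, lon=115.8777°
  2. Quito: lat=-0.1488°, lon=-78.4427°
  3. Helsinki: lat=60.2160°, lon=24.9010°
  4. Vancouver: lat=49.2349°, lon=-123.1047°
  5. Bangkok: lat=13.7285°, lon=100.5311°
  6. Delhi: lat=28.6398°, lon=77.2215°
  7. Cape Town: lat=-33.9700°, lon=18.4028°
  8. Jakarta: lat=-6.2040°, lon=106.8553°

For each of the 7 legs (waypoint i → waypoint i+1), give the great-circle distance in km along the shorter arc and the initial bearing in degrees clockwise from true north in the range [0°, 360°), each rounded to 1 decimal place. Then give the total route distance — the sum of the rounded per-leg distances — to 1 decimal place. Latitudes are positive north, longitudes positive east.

Leg 1: dist=16139.9 km, bearing=154.4°
Leg 2: dist=10754.0 km, bearing=29.1°
Leg 3: dist=7508.5 km, bearing=338.0°
Leg 4: dist=11811.1 km, bearing=315.7°
Leg 5: dist=2920.8 km, bearing=308.3°
Leg 6: dist=9311.5 km, bearing=225.5°
Leg 7: dist=9480.4 km, bearing=94.3°
Total: 67926.2 km

Leg 1: φ1=-0.5578666, φ2=-0.0025970, Δφ=0.5552695, Δλ=-3.3915308 rad; a=sin²(Δφ/2)+cosφ1·cosφ2·sin²(Δλ/2)=0.9103237726; c=2·atan2(√a, √(1-a))=2.533339617; dist=6371·c=16139.907 ≈ 16139.9 km; running total=16139.9 km
Leg 1 bearing: y=sinΔλ·cosφ2=0.24734318, x=cosφ1·sinφ2-sinφ1·cosφ2·cosΔλ=-0.51513004; θ=atan2(y, x)=154.3517° ≈ 154.4°
Leg 2: φ1=-0.0025970, φ2=1.0509675, Δφ=1.0535645, Δλ=1.8036878 rad; a=sin²(Δφ/2)+cosφ1·cosφ2·sin²(Δλ/2)=0.5584476230; c=2·atan2(√a, √(1-a))=1.687959442; dist=6371·c=10753.990 ≈ 10754.0 km; running total=26893.9 km
Leg 2 bearing: y=sinΔλ·cosφ2=0.48332142, x=cosφ1·sinφ2-sinφ1·cosφ2·cosΔλ=0.86760354; θ=atan2(y, x)=29.1211° ≈ 29.1°
Leg 3: φ1=1.0509675, φ2=0.8593111, Δφ=-0.1916564, Δλ=-2.5831868 rad; a=sin²(Δφ/2)+cosφ1·cosφ2·sin²(Δλ/2)=0.3088666185; c=2·atan2(√a, √(1-a))=1.178548203; dist=6371·c=7508.531 ≈ 7508.5 km; running total=34402.4 km
Leg 3 bearing: y=sinΔλ·cosφ2=-0.34596067, x=cosφ1·sinφ2-sinφ1·cosφ2·cosΔλ=0.85684499; θ=atan2(y, x)=-21.9869° <0 so +360° → 338.0131° ≈ 338.0°
Leg 4: φ1=0.8593111, φ2=0.2396075, Δφ=-0.6197036, Δλ=3.9031810 rad; a=sin²(Δφ/2)+cosφ1·cosφ2·sin²(Δλ/2)=0.6396634840; c=2·atan2(√a, √(1-a))=1.853889433; dist=6371·c=11811.130 ≈ 11811.1 km; running total=46213.5 km
Leg 4 bearing: y=sinΔλ·cosφ2=-0.67035736, x=cosφ1·sinφ2-sinφ1·cosφ2·cosΔλ=0.68745724; θ=atan2(y, x)=-44.2785° <0 so +360° → 315.7215° ≈ 315.7°
Leg 5: φ1=0.2396075, φ2=0.4998588, Δφ=0.2602513, Δλ=-0.4068293 rad; a=sin²(Δφ/2)+cosφ1·cosφ2·sin²(Δλ/2)=0.0516309459; c=2·atan2(√a, √(1-a))=0.458453236; dist=6371·c=2920.806 ≈ 2920.8 km; running total=49134.3 km
Leg 5 bearing: y=sinΔλ·cosφ2=-0.34728566, x=cosφ1·sinφ2-sinφ1·cosφ2·cosΔλ=0.27432359; θ=atan2(y, x)=-51.6945° <0 so +360° → 308.3055° ≈ 308.3°
Leg 6: φ1=0.4998588, φ2=-0.5928883, Δφ=-1.0927472, Δλ=-1.0265800 rad; a=sin²(Δφ/2)+cosφ1·cosφ2·sin²(Δλ/2)=0.4454825348; c=2·atan2(√a, √(1-a))=1.461544187; dist=6371·c=9311.498 ≈ 9311.5 km; running total=58445.8 km
Leg 6 bearing: y=sinΔλ·cosφ2=-0.70951964, x=cosφ1·sinφ2-sinφ1·cosφ2·cosΔλ=-0.69619916; θ=atan2(y, x)=-134.4571° <0 so +360° → 225.5429° ≈ 225.5°
Leg 7: φ1=-0.5928883, φ2=-0.1082802, Δφ=0.4846081, Δλ=1.5437874 rad; a=sin²(Δφ/2)+cosφ1·cosφ2·sin²(Δλ/2)=0.4586750851; c=2·atan2(√a, √(1-a))=1.488052110; dist=6371·c=9480.380 ≈ 9480.4 km; running total=67926.2 km
Leg 7 bearing: y=sinΔλ·cosφ2=0.99378084, x=cosφ1·sinφ2-sinφ1·cosφ2·cosΔλ=-0.07462340; θ=atan2(y, x)=94.2943° ≈ 94.3°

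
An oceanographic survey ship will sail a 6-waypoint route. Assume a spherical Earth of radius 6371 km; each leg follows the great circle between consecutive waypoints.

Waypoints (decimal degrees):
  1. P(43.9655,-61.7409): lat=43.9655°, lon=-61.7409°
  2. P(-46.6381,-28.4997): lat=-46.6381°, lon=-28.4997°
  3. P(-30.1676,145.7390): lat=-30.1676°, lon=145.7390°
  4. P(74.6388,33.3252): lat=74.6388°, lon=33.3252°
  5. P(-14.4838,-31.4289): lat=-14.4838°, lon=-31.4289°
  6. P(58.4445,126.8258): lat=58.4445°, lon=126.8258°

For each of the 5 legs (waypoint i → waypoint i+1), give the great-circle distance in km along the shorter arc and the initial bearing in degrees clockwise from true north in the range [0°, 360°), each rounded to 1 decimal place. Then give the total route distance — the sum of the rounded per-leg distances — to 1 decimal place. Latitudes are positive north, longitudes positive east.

Leg 1: dist=10590.7 km, bearing=157.8°
Leg 2: dist=11455.1 km, bearing=174.9°
Leg 3: dist=13886.4 km, bearing=342.6°
Leg 4: dist=10849.6 km, bearing=242.1°
Leg 5: dist=14804.3 km, bearing=15.4°
Total: 61586.1 km

Leg 1: φ1=0.7673427, φ2=-0.8139884, Δφ=-1.5813311, Δλ=0.5801684 rad; a=sin²(Δφ/2)+cosφ1·cosφ2·sin²(Δλ/2)=0.5456992776; c=2·atan2(√a, √(1-a))=1.662322615; dist=6371·c=10590.657 ≈ 10590.7 km; running total=10590.7 km
Leg 1 bearing: y=sinΔλ·cosφ2=0.37637224, x=cosφ1·sinφ2-sinφ1·cosφ2·cosΔλ=-0.92194915; θ=atan2(y, x)=157.7930° ≈ 157.8°
Leg 2: φ1=-0.8139884, φ2=-0.5265239, Δφ=0.2874645, Δλ=3.0410390 rad; a=sin²(Δφ/2)+cosφ1·cosφ2·sin²(Δλ/2)=0.6126277677; c=2·atan2(√a, √(1-a))=1.798001631; dist=6371·c=11455.068 ≈ 11455.1 km; running total=22045.8 km
Leg 2 bearing: y=sinΔλ·cosφ2=0.08678815, x=cosφ1·sinφ2-sinφ1·cosφ2·cosΔλ=-0.97042659; θ=atan2(y, x)=174.8895° ≈ 174.9°
Leg 3: φ1=-0.5265239, φ2=1.3026928, Δφ=1.8292168, Δλ=-1.9619909 rad; a=sin²(Δφ/2)+cosφ1·cosφ2·sin²(Δλ/2)=0.7859518239; c=2·atan2(√a, √(1-a))=2.179620924; dist=6371·c=13886.365 ≈ 13886.4 km; running total=35932.2 km
Leg 3 bearing: y=sinΔλ·cosφ2=-0.24489087, x=cosφ1·sinφ2-sinφ1·cosφ2·cosΔλ=0.78291422; θ=atan2(y, x)=-17.3694° <0 so +360° → 342.6306° ≈ 342.6°
Leg 4: φ1=1.3026928, φ2=-0.2527900, Δφ=-1.5554828, Δλ=-1.1301722 rad; a=sin²(Δφ/2)+cosφ1·cosφ2·sin²(Δλ/2)=0.5658898503; c=2·atan2(√a, √(1-a))=1.702960451; dist=6371·c=10849.561 ≈ 10849.6 km; running total=46781.8 km
Leg 4 bearing: y=sinΔλ·cosφ2=-0.87573966, x=cosφ1·sinφ2-sinφ1·cosφ2·cosΔλ=-0.46445038; θ=atan2(y, x)=-117.9393° <0 so +360° → 242.0607° ≈ 242.1°
Leg 5: φ1=-0.2527900, φ2=1.0200490, Δφ=1.2728390, Δλ=2.7620656 rad; a=sin²(Δφ/2)+cosφ1·cosφ2·sin²(Δλ/2)=0.8418799334; c=2·atan2(√a, √(1-a))=2.323699175; dist=6371·c=14804.287 ≈ 14804.3 km; running total=61586.1 km
Leg 5 bearing: y=sinΔλ·cosφ2=0.19388181, x=cosφ1·sinφ2-sinφ1·cosφ2·cosΔλ=0.70347870; θ=atan2(y, x)=15.4084° ≈ 15.4°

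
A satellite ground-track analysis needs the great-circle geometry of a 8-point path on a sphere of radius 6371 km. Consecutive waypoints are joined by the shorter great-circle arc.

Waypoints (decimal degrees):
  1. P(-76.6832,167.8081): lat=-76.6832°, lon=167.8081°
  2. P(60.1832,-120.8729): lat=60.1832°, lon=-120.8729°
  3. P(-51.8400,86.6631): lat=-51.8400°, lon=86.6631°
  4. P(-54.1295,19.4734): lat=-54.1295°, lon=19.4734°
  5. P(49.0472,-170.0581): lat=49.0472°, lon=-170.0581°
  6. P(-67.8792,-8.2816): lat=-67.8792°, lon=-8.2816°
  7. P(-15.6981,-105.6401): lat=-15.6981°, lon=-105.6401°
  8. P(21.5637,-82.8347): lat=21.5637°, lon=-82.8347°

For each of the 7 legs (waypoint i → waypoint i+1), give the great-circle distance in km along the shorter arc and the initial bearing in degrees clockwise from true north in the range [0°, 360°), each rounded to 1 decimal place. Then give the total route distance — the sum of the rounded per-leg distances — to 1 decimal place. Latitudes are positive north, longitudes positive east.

Leg 1: dist=15996.8 km, bearing=53.0°
Leg 2: dist=18088.3 km, bearing=286.5°
Leg 3: dist=4332.8 km, bearing=239.2°
Leg 4: dist=19148.6 km, bearing=126.8°
Leg 5: dist=17689.1 km, bearing=160.7°
Leg 6: dist=8697.2 km, bearing=257.2°
Leg 7: dist=4832.2 km, bearing=31.6°
Total: 88785.0 km

Leg 1: φ1=-1.3383743, φ2=1.0503950, Δφ=2.3887693, Δλ=-5.0384339 rad; a=sin²(Δφ/2)+cosφ1·cosφ2·sin²(Δλ/2)=0.9038035218; c=2·atan2(√a, √(1-a))=2.510879316; dist=6371·c=15996.812 ≈ 15996.8 km; running total=15996.8 km
Leg 1 bearing: y=sinΔλ·cosφ2=0.47103267, x=cosφ1·sinφ2-sinφ1·cosφ2·cosΔλ=0.35482261; θ=atan2(y, x)=53.0098° ≈ 53.0°
Leg 2: φ1=1.0503950, φ2=-0.9047787, Δφ=-1.9551737, Δλ=3.6221865 rad; a=sin²(Δφ/2)+cosφ1·cosφ2·sin²(Δλ/2)=0.9773076249; c=2·atan2(√a, √(1-a))=2.839161628; dist=6371·c=18088.299 ≈ 18088.3 km; running total=34085.1 km
Leg 2 bearing: y=sinΔλ·cosφ2=-0.28564011, x=cosφ1·sinφ2-sinφ1·cosφ2·cosΔλ=0.08437684; θ=atan2(y, x)=-73.5431° <0 so +360° → 286.4569° ≈ 286.5°
Leg 3: φ1=-0.9047787, φ2=-0.9447380, Δφ=-0.0399593, Δλ=-1.1726815 rad; a=sin²(Δφ/2)+cosφ1·cosφ2·sin²(Δλ/2)=0.1112404703; c=2·atan2(√a, √(1-a))=0.680085332; dist=6371·c=4332.824 ≈ 4332.8 km; running total=38417.9 km
Leg 3 bearing: y=sinΔλ·cosφ2=-0.54012969, x=cosφ1·sinφ2-sinφ1·cosφ2·cosΔλ=-0.32206215; θ=atan2(y, x)=-120.8063° <0 so +360° → 239.1937° ≈ 239.2°
Leg 4: φ1=-0.9447380, φ2=0.8560351, Δφ=1.8007731, Δλ=-3.3079487 rad; a=sin²(Δφ/2)+cosφ1·cosφ2·sin²(Δλ/2)=0.9953832327; c=2·atan2(√a, √(1-a))=3.005594275; dist=6371·c=19148.641 ≈ 19148.6 km; running total=57566.5 km
Leg 4 bearing: y=sinΔλ·cosφ2=0.10853371, x=cosφ1·sinφ2-sinφ1·cosφ2·cosΔλ=-0.08125420; θ=atan2(y, x)=126.8205° ≈ 126.8°
Leg 5: φ1=0.8560351, φ2=-1.1847155, Δφ=-2.0407507, Δλ=2.8235326 rad; a=sin²(Δφ/2)+cosφ1·cosφ2·sin²(Δλ/2)=0.9670450005; c=2·atan2(√a, √(1-a))=2.776498086; dist=6371·c=17689.069 ≈ 17689.1 km; running total=75255.6 km
Leg 5 bearing: y=sinΔλ·cosφ2=0.11775973, x=cosφ1·sinφ2-sinφ1·cosφ2·cosΔλ=-0.33705862; θ=atan2(y, x)=160.7419° ≈ 160.7°
Leg 6: φ1=-1.1847155, φ2=-0.2739835, Δφ=0.9107320, Δλ=-1.6992264 rad; a=sin²(Δφ/2)+cosφ1·cosφ2·sin²(Δλ/2)=0.3978887226; c=2·atan2(√a, √(1-a))=1.365126868; dist=6371·c=8697.223 ≈ 8697.2 km; running total=83952.8 km
Leg 6 bearing: y=sinΔλ·cosφ2=-0.95477210, x=cosφ1·sinφ2-sinφ1·cosφ2·cosΔλ=-0.21610966; θ=atan2(y, x)=-102.7538° <0 so +360° → 257.2462° ≈ 257.2°
Leg 7: φ1=-0.2739835, φ2=0.3763576, Δφ=0.6503411, Δλ=0.3980293 rad; a=sin²(Δφ/2)+cosφ1·cosφ2·sin²(Δλ/2)=0.1370564629; c=2·atan2(√a, √(1-a))=0.758473108; dist=6371·c=4832.232 ≈ 4832.2 km; running total=88785.0 km
Leg 7 bearing: y=sinΔλ·cosφ2=0.36047399, x=cosφ1·sinφ2-sinφ1·cosφ2·cosΔλ=0.58578704; θ=atan2(y, x)=31.6068° ≈ 31.6°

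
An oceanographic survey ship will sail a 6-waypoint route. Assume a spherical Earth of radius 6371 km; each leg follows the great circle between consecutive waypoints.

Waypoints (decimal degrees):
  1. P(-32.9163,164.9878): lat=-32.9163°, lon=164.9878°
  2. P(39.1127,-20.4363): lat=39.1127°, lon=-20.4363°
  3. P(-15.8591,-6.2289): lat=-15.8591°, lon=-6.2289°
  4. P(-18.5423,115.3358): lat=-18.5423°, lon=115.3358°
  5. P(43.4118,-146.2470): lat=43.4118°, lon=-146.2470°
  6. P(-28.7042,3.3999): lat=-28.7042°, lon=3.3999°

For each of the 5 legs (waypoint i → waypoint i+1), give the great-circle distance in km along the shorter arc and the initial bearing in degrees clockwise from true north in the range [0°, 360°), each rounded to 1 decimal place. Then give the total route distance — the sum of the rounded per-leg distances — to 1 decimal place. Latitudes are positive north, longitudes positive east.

Leg 1: dist=19171.2 km, bearing=33.7°
Leg 2: dist=6288.5 km, bearing=163.6°
Leg 3: dist=12563.4 km, bearing=118.7°
Leg 4: dist=12078.5 km, bearing=49.3°
Leg 5: dist=16860.5 km, bearing=68.9°
Total: 66962.1 km

Leg 1: φ1=-0.5744978, φ2=0.6826454, Δφ=1.2571432, Δλ=-3.2362611 rad; a=sin²(Δφ/2)+cosφ1·cosφ2·sin²(Δλ/2)=0.9956206039; c=2·atan2(√a, √(1-a))=3.009141846; dist=6371·c=19171.243 ≈ 19171.2 km; running total=19171.2 km
Leg 1 bearing: y=sinΔλ·cosφ2=0.07334417, x=cosφ1·sinφ2-sinφ1·cosφ2·cosΔλ=0.10982486; θ=atan2(y, x)=33.7361° ≈ 33.7°
Leg 2: φ1=0.6826454, φ2=-0.2767935, Δφ=-0.9594389, Δλ=0.2479659 rad; a=sin²(Δφ/2)+cosφ1·cosφ2·sin²(Δλ/2)=0.2244246393; c=2·atan2(√a, √(1-a))=0.987053625; dist=6371·c=6288.519 ≈ 6288.5 km; running total=25459.7 km
Leg 2 bearing: y=sinΔλ·cosφ2=0.23609060, x=cosφ1·sinφ2-sinφ1·cosφ2·cosΔλ=-0.80030876; θ=atan2(y, x)=163.5640° ≈ 163.6°
Leg 3: φ1=-0.2767935, φ2=-0.3236242, Δφ=-0.0468307, Δλ=2.1217043 rad; a=sin²(Δφ/2)+cosφ1·cosφ2·sin²(Δλ/2)=0.6952476908; c=2·atan2(√a, √(1-a))=1.971965963; dist=6371·c=12563.395 ≈ 12563.4 km; running total=38023.1 km
Leg 3 bearing: y=sinΔλ·cosφ2=0.80781897, x=cosφ1·sinφ2-sinφ1·cosφ2·cosΔλ=-0.44152221; θ=atan2(y, x)=118.6593° ≈ 118.7°
Leg 4: φ1=-0.3236242, φ2=0.7576788, Δφ=1.0813030, Δλ=-4.5654811 rad; a=sin²(Δφ/2)+cosφ1·cosφ2·sin²(Δλ/2)=0.6596799803; c=2·atan2(√a, √(1-a))=1.895850329; dist=6371·c=12078.462 ≈ 12078.5 km; running total=50101.6 km
Leg 4 bearing: y=sinΔλ·cosφ2=0.71860833, x=cosφ1·sinφ2-sinφ1·cosφ2·cosΔλ=0.61774694; θ=atan2(y, x)=49.3162° ≈ 49.3°
Leg 5: φ1=0.7576788, φ2=-0.5009828, Δφ=-1.2586616, Δλ=2.6118311 rad; a=sin²(Δφ/2)+cosφ1·cosφ2·sin²(Δλ/2)=0.9399483469; c=2·atan2(√a, √(1-a))=2.646441072; dist=6371·c=16860.476 ≈ 16860.5 km; running total=66962.1 km
Leg 5 bearing: y=sinΔλ·cosφ2=0.44322835, x=cosφ1·sinφ2-sinφ1·cosφ2·cosΔλ=0.17126130; θ=atan2(y, x)=68.8737° ≈ 68.9°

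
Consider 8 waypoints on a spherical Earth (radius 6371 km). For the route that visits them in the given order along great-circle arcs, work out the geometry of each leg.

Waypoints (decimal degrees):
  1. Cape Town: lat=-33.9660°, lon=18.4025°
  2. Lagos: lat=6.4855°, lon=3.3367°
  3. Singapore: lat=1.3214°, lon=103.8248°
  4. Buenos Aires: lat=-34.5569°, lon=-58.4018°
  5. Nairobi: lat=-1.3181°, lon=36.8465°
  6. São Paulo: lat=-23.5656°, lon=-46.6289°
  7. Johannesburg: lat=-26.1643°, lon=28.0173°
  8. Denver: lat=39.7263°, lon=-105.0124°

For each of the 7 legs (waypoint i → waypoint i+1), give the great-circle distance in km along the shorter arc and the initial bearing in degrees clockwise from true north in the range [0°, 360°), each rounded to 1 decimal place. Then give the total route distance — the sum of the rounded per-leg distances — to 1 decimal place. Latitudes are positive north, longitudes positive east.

Leg 1: φ1=-0.5928185, φ2=0.1131933, Δφ=0.7060119, Δλ=-0.2629478 rad; a=sin²(Δφ/2)+cosφ1·cosφ2·sin²(Δλ/2)=0.1336846224; c=2·atan2(√a, √(1-a))=0.748617176; dist=6371·c=4769.440 ≈ 4769.4 km; running total=4769.4 km
Leg 1 bearing: y=sinΔλ·cosφ2=-0.25826475, x=cosφ1·sinφ2-sinφ1·cosφ2·cosΔλ=0.62972335; θ=atan2(y, x)=-22.2997° <0 so +360° → 337.7003° ≈ 337.7°
Leg 2: φ1=0.1131933, φ2=0.0230628, Δφ=-0.0901305, Δλ=1.7538482 rad; a=sin²(Δφ/2)+cosφ1·cosφ2·sin²(Δλ/2)=0.5891067708; c=2·atan2(√a, √(1-a))=1.749966957; dist=6371·c=11149.039 ≈ 11149.0 km; running total=15918.4 km
Leg 2 bearing: y=sinΔλ·cosφ2=0.98303124, x=cosφ1·sinφ2-sinφ1·cosφ2·cosΔλ=0.04346845; θ=atan2(y, x)=87.4681° ≈ 87.5°
Leg 3: φ1=0.0230628, φ2=-0.6031317, Δφ=-0.6261945, Δλ=-2.8313883 rad; a=sin²(Δφ/2)+cosφ1·cosφ2·sin²(Δλ/2)=0.8985638312; c=2·atan2(√a, √(1-a))=2.493319479; dist=6371·c=15884.938 ≈ 15884.9 km; running total=31803.3 km
Leg 3 bearing: y=sinΔλ·cosφ2=-0.25139536, x=cosφ1·sinφ2-sinφ1·cosφ2·cosΔλ=-0.54898803; θ=atan2(y, x)=-155.3958° <0 so +360° → 204.6042° ≈ 204.6°
Leg 4: φ1=-0.6031317, φ2=-0.0230052, Δφ=0.5801265, Δλ=1.6623964 rad; a=sin²(Δφ/2)+cosφ1·cosφ2·sin²(Δλ/2)=0.5311325781; c=2·atan2(√a, √(1-a))=1.633101786; dist=6371·c=10404.491 ≈ 10404.5 km; running total=42207.8 km
Leg 4 bearing: y=sinΔλ·cosφ2=0.99554414, x=cosφ1·sinφ2-sinφ1·cosφ2·cosΔλ=-0.07081602; θ=atan2(y, x)=94.0688° ≈ 94.1°
Leg 5: φ1=-0.0230052, φ2=-0.4112973, Δφ=-0.3882921, Δλ=-1.4569206 rad; a=sin²(Δφ/2)+cosφ1·cosφ2·sin²(Δλ/2)=0.4433387618; c=2·atan2(√a, √(1-a))=1.457229890; dist=6371·c=9284.012 ≈ 9284.0 km; running total=51491.8 km
Leg 5 bearing: y=sinΔλ·cosφ2=-0.91066624, x=cosφ1·sinφ2-sinφ1·cosφ2·cosΔλ=-0.39729714; θ=atan2(y, x)=-113.5702° <0 so +360° → 246.4298° ≈ 246.4°
Leg 6: φ1=-0.4112973, φ2=-0.4566532, Δφ=-0.0453559, Δλ=1.3028220 rad; a=sin²(Δφ/2)+cosφ1·cosφ2·sin²(Δλ/2)=0.3029407592; c=2·atan2(√a, √(1-a))=1.165687826; dist=6371·c=7426.597 ≈ 7426.6 km; running total=58918.4 km
Leg 6 bearing: y=sinΔλ·cosφ2=0.86549963, x=cosφ1·sinφ2-sinφ1·cosφ2·cosΔλ=-0.30916180; θ=atan2(y, x)=109.6570° ≈ 109.7°
Leg 7: φ1=-0.4566532, φ2=0.6933547, Δφ=1.1500079, Δλ=-2.3218063 rad; a=sin²(Δφ/2)+cosφ1·cosφ2·sin²(Δλ/2)=0.8764311623; c=2·atan2(√a, √(1-a))=2.423196517; dist=6371·c=15438.185 ≈ 15438.2 km; running total=74356.6 km
Leg 7 bearing: y=sinΔλ·cosφ2=-0.56221674, x=cosφ1·sinφ2-sinφ1·cosφ2·cosΔλ=0.34221434; θ=atan2(y, x)=-58.6716° <0 so +360° → 301.3284° ≈ 301.3°

Leg 1: dist=4769.4 km, bearing=337.7°
Leg 2: dist=11149.0 km, bearing=87.5°
Leg 3: dist=15884.9 km, bearing=204.6°
Leg 4: dist=10404.5 km, bearing=94.1°
Leg 5: dist=9284.0 km, bearing=246.4°
Leg 6: dist=7426.6 km, bearing=109.7°
Leg 7: dist=15438.2 km, bearing=301.3°
Total: 74356.6 km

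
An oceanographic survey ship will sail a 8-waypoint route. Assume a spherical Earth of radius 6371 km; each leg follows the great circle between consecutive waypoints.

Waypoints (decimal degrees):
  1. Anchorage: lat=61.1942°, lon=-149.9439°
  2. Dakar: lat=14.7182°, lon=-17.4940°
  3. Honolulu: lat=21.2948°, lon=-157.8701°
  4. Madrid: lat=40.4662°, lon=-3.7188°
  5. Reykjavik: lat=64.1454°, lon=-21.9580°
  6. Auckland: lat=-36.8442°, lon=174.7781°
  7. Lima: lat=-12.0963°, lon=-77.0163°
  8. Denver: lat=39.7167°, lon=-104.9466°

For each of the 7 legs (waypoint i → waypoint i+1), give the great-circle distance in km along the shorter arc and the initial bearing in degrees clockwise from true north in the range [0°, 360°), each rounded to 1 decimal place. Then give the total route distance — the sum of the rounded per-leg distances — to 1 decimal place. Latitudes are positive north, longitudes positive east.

Leg 1: dist=10594.0 km, bearing=45.8°
Leg 2: dist=14122.0 km, bearing=311.9°
Leg 3: dist=12644.8 km, bearing=21.2°
Leg 4: dist=2886.0 km, bearing=341.8°
Leg 5: dist=16780.0 km, bearing=331.7°
Leg 6: dist=10766.3 km, bearing=110.7°
Leg 7: dist=6444.0 km, bearing=334.8°
Total: 74237.1 km

Leg 1: φ1=1.0680403, φ2=0.2568810, Δφ=-0.8111592, Δλ=2.3116868 rad; a=sin²(Δφ/2)+cosφ1·cosφ2·sin²(Δλ/2)=0.5459596426; c=2·atan2(√a, √(1-a))=1.662845547; dist=6371·c=10593.989 ≈ 10594.0 km; running total=10594.0 km
Leg 1 bearing: y=sinΔλ·cosφ2=0.71365621, x=cosφ1·sinφ2-sinφ1·cosφ2·cosΔλ=0.69443909; θ=atan2(y, x)=45.7819° ≈ 45.8°
Leg 2: φ1=0.2568810, φ2=0.3716644, Δφ=0.1147833, Δλ=-2.4500251 rad; a=sin²(Δφ/2)+cosφ1·cosφ2·sin²(Δλ/2)=0.8009207893; c=2·atan2(√a, √(1-a))=2.216601401; dist=6371·c=14121.968 ≈ 14122.0 km; running total=24716.0 km
Leg 2 bearing: y=sinΔλ·cosφ2=-0.59420276, x=cosφ1·sinφ2-sinφ1·cosφ2·cosΔλ=0.53358204; θ=atan2(y, x)=-48.0768° <0 so +360° → 311.9232° ≈ 311.9°
Leg 3: φ1=0.3716644, φ2=0.7062684, Δφ=0.3346041, Δλ=2.6904477 rad; a=sin²(Δφ/2)+cosφ1·cosφ2·sin²(Δλ/2)=0.7011147470; c=2·atan2(√a, √(1-a))=1.984747045; dist=6371·c=12644.823 ≈ 12644.8 km; running total=37360.8 km
Leg 3 bearing: y=sinΔλ·cosφ2=0.33170109, x=cosφ1·sinφ2-sinφ1·cosφ2·cosΔλ=0.85333805; θ=atan2(y, x)=21.2416° ≈ 21.2°
Leg 4: φ1=0.7062684, φ2=1.1195484, Δφ=0.4132800, Δλ=-0.3183341 rad; a=sin²(Δφ/2)+cosφ1·cosφ2·sin²(Δλ/2)=0.0504301852; c=2·atan2(√a, √(1-a))=0.452996632; dist=6371·c=2886.042 ≈ 2886.0 km; running total=40246.8 km
Leg 4 bearing: y=sinΔλ·cosφ2=-0.13648918, x=cosφ1·sinφ2-sinφ1·cosφ2·cosΔλ=0.41583486; θ=atan2(y, x)=-18.1714° <0 so +360° → 341.8286° ≈ 341.8°
Leg 5: φ1=1.1195484, φ2=-0.6430526, Δφ=-1.7626010, Δλ=3.4336927 rad; a=sin²(Δφ/2)+cosφ1·cosφ2·sin²(Δλ/2)=0.9369124568; c=2·atan2(√a, √(1-a))=2.633810194; dist=6371·c=16780.005 ≈ 16780.0 km; running total=57026.8 km
Leg 5 bearing: y=sinΔλ·cosφ2=-0.23044863, x=cosφ1·sinφ2-sinφ1·cosφ2·cosΔλ=0.42816288; θ=atan2(y, x)=-28.2903° <0 so +360° → 331.7097° ≈ 331.7°
Leg 6: φ1=-0.6430526, φ2=-0.2111203, Δφ=0.4319323, Δλ=-4.3946413 rad; a=sin²(Δφ/2)+cosφ1·cosφ2·sin²(Δλ/2)=0.5594084118; c=2·atan2(√a, √(1-a))=1.689894506; dist=6371·c=10766.318 ≈ 10766.3 km; running total=67793.1 km
Leg 6 bearing: y=sinΔλ·cosφ2=0.92884975, x=cosφ1·sinφ2-sinφ1·cosφ2·cosΔλ=-0.35088560; θ=atan2(y, x)=110.6947° ≈ 110.7°
Leg 7: φ1=-0.2111203, φ2=0.6931872, Δφ=0.9043074, Δλ=-0.4874757 rad; a=sin²(Δφ/2)+cosφ1·cosφ2·sin²(Δλ/2)=0.2346899995; c=2·atan2(√a, √(1-a))=1.011464459; dist=6371·c=6444.040 ≈ 6444.0 km; running total=74237.1 km
Leg 7 bearing: y=sinΔλ·cosφ2=-0.36029731, x=cosφ1·sinφ2-sinφ1·cosφ2·cosΔλ=0.76722113; θ=atan2(y, x)=-25.1554° <0 so +360° → 334.8446° ≈ 334.8°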